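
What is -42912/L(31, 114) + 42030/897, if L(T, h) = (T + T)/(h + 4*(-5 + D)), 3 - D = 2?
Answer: -628269402/9269 ≈ -67782.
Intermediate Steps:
D = 1 (D = 3 - 1*2 = 3 - 2 = 1)
L(T, h) = 2*T/(-16 + h) (L(T, h) = (T + T)/(h + 4*(-5 + 1)) = (2*T)/(h + 4*(-4)) = (2*T)/(h - 16) = (2*T)/(-16 + h) = 2*T/(-16 + h))
-42912/L(31, 114) + 42030/897 = -42912/(2*31/(-16 + 114)) + 42030/897 = -42912/(2*31/98) + 42030*(1/897) = -42912/(2*31*(1/98)) + 14010/299 = -42912/31/49 + 14010/299 = -42912*49/31 + 14010/299 = -2102688/31 + 14010/299 = -628269402/9269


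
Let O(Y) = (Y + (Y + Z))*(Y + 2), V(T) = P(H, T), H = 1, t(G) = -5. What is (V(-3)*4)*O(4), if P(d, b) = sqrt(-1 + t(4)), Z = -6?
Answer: 48*I*sqrt(6) ≈ 117.58*I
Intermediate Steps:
P(d, b) = I*sqrt(6) (P(d, b) = sqrt(-1 - 5) = sqrt(-6) = I*sqrt(6))
V(T) = I*sqrt(6)
O(Y) = (-6 + 2*Y)*(2 + Y) (O(Y) = (Y + (Y - 6))*(Y + 2) = (Y + (-6 + Y))*(2 + Y) = (-6 + 2*Y)*(2 + Y))
(V(-3)*4)*O(4) = ((I*sqrt(6))*4)*(-12 - 2*4 + 2*4**2) = (4*I*sqrt(6))*(-12 - 8 + 2*16) = (4*I*sqrt(6))*(-12 - 8 + 32) = (4*I*sqrt(6))*12 = 48*I*sqrt(6)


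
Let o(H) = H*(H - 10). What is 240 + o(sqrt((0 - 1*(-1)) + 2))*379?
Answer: 1377 - 3790*sqrt(3) ≈ -5187.5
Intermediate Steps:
o(H) = H*(-10 + H)
240 + o(sqrt((0 - 1*(-1)) + 2))*379 = 240 + (sqrt((0 - 1*(-1)) + 2)*(-10 + sqrt((0 - 1*(-1)) + 2)))*379 = 240 + (sqrt((0 + 1) + 2)*(-10 + sqrt((0 + 1) + 2)))*379 = 240 + (sqrt(1 + 2)*(-10 + sqrt(1 + 2)))*379 = 240 + (sqrt(3)*(-10 + sqrt(3)))*379 = 240 + 379*sqrt(3)*(-10 + sqrt(3))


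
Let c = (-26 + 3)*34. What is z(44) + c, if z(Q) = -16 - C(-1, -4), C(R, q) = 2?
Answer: -800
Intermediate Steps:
z(Q) = -18 (z(Q) = -16 - 1*2 = -16 - 2 = -18)
c = -782 (c = -23*34 = -782)
z(44) + c = -18 - 782 = -800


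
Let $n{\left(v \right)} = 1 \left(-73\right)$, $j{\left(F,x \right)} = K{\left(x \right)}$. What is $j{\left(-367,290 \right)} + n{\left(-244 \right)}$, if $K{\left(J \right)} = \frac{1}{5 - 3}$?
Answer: $- \frac{145}{2} \approx -72.5$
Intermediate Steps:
$K{\left(J \right)} = \frac{1}{2}$
$j{\left(F,x \right)} = \frac{1}{2}$
$n{\left(v \right)} = -73$
$j{\left(-367,290 \right)} + n{\left(-244 \right)} = \frac{1}{2} - 73 = - \frac{145}{2}$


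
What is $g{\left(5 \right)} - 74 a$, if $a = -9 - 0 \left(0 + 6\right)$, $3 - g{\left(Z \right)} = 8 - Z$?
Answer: $666$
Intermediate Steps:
$g{\left(Z \right)} = -5 + Z$ ($g{\left(Z \right)} = 3 - \left(8 - Z\right) = 3 + \left(-8 + Z\right) = -5 + Z$)
$a = -9$ ($a = -9 - 0 \cdot 6 = -9 - 0 = -9 + 0 = -9$)
$g{\left(5 \right)} - 74 a = \left(-5 + 5\right) - -666 = 0 + 666 = 666$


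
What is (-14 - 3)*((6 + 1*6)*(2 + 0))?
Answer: -408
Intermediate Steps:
(-14 - 3)*((6 + 1*6)*(2 + 0)) = -17*(6 + 6)*2 = -204*2 = -17*24 = -408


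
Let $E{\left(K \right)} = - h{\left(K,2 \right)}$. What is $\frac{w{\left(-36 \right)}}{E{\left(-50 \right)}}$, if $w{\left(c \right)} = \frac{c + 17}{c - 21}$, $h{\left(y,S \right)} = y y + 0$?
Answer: $- \frac{1}{7500} \approx -0.00013333$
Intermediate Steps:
$h{\left(y,S \right)} = y^{2}$ ($h{\left(y,S \right)} = y^{2} + 0 = y^{2}$)
$w{\left(c \right)} = \frac{17 + c}{-21 + c}$
$E{\left(K \right)} = - K^{2}$
$\frac{w{\left(-36 \right)}}{E{\left(-50 \right)}} = \frac{\frac{1}{-21 - 36} \left(17 - 36\right)}{\left(-1\right) \left(-50\right)^{2}} = \frac{\frac{1}{-57} \left(-19\right)}{\left(-1\right) 2500} = \frac{\left(- \frac{1}{57}\right) \left(-19\right)}{-2500} = \frac{1}{3} \left(- \frac{1}{2500}\right) = - \frac{1}{7500}$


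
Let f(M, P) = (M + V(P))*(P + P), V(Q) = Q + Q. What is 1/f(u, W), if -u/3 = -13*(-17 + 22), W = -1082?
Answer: 1/4260916 ≈ 2.3469e-7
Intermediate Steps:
V(Q) = 2*Q
u = 195 (u = -(-39)*(-17 + 22) = -(-39)*5 = -3*(-65) = 195)
f(M, P) = 2*P*(M + 2*P) (f(M, P) = (M + 2*P)*(P + P) = (M + 2*P)*(2*P) = 2*P*(M + 2*P))
1/f(u, W) = 1/(2*(-1082)*(195 + 2*(-1082))) = 1/(2*(-1082)*(195 - 2164)) = 1/(2*(-1082)*(-1969)) = 1/4260916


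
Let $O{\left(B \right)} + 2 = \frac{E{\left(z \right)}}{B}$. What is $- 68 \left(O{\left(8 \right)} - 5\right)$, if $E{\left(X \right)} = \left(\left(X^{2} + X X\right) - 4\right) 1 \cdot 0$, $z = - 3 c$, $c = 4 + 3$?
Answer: $476$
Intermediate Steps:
$c = 7$
$z = -21$ ($z = \left(-3\right) 7 = -21$)
$E{\left(X \right)} = 0$ ($E{\left(X \right)} = \left(\left(X^{2} + X^{2}\right) - 4\right) 1 \cdot 0 = \left(2 X^{2} - 4\right) 1 \cdot 0 = \left(-4 + 2 X^{2}\right) 1 \cdot 0 = \left(-4 + 2 X^{2}\right) 0 = 0$)
$O{\left(B \right)} = -2$ ($O{\left(B \right)} = -2 + \frac{0}{B} = -2 + 0 = -2$)
$- 68 \left(O{\left(8 \right)} - 5\right) = - 68 \left(-2 - 5\right) = \left(-68\right) \left(-7\right) = 476$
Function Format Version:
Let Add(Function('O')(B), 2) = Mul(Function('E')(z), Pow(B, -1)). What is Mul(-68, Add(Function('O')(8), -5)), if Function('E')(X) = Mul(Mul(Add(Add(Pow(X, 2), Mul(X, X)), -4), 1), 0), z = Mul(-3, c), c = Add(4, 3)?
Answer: 476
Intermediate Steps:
c = 7
z = -21 (z = Mul(-3, 7) = -21)
Function('E')(X) = 0 (Function('E')(X) = Mul(Mul(Add(Add(Pow(X, 2), Pow(X, 2)), -4), 1), 0) = Mul(Mul(Add(Mul(2, Pow(X, 2)), -4), 1), 0) = Mul(Mul(Add(-4, Mul(2, Pow(X, 2))), 1), 0) = Mul(Add(-4, Mul(2, Pow(X, 2))), 0) = 0)
Function('O')(B) = -2 (Function('O')(B) = Add(-2, Mul(0, Pow(B, -1))) = Add(-2, 0) = -2)
Mul(-68, Add(Function('O')(8), -5)) = Mul(-68, Add(-2, -5)) = Mul(-68, -7) = 476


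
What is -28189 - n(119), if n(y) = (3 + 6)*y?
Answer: -29260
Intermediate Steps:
n(y) = 9*y
-28189 - n(119) = -28189 - 9*119 = -28189 - 1*1071 = -28189 - 1071 = -29260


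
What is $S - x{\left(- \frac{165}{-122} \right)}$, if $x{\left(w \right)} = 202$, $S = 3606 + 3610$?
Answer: $7014$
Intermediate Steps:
$S = 7216$
$S - x{\left(- \frac{165}{-122} \right)} = 7216 - 202 = 7014$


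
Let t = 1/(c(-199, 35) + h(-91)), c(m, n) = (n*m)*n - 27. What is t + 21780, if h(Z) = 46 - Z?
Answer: 5307023699/243665 ≈ 21780.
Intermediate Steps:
c(m, n) = -27 + m*n² (c(m, n) = (m*n)*n - 27 = m*n² - 27 = -27 + m*n²)
t = -1/243665 (t = 1/((-27 - 199*35²) + (46 - 1*(-91))) = 1/((-27 - 199*1225) + (46 + 91)) = 1/((-27 - 243775) + 137) = 1/(-243802 + 137) = 1/(-243665) = -1/243665 ≈ -4.1040e-6)
t + 21780 = -1/243665 + 21780 = 5307023699/243665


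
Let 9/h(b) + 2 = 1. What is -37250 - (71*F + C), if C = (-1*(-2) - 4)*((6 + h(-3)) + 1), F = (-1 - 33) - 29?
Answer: -32781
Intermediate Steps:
h(b) = -9 (h(b) = 9/(-2 + 1) = 9/(-1) = 9*(-1) = -9)
F = -63 (F = -34 - 29 = -63)
C = 4 (C = (-1*(-2) - 4)*((6 - 9) + 1) = (2 - 4)*(-3 + 1) = -2*(-2) = 4)
-37250 - (71*F + C) = -37250 - (71*(-63) + 4) = -37250 - (-4473 + 4) = -37250 - 1*(-4469) = -37250 + 4469 = -32781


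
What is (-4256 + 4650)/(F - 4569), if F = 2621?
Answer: -197/974 ≈ -0.20226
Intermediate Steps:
(-4256 + 4650)/(F - 4569) = (-4256 + 4650)/(2621 - 4569) = 394/(-1948) = 394*(-1/1948) = -197/974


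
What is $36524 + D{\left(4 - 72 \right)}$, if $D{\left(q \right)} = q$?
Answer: $36456$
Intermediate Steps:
$36524 + D{\left(4 - 72 \right)} = 36524 + \left(4 - 72\right) = 36524 - 68 = 36456$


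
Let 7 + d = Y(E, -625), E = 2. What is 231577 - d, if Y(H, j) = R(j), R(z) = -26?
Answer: 231610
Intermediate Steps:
Y(H, j) = -26
d = -33 (d = -7 - 26 = -33)
231577 - d = 231577 - 1*(-33) = 231577 + 33 = 231610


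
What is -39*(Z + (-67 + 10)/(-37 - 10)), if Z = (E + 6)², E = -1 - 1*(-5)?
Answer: -185523/47 ≈ -3947.3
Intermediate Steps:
E = 4 (E = -1 + 5 = 4)
Z = 100 (Z = (4 + 6)² = 10² = 100)
-39*(Z + (-67 + 10)/(-37 - 10)) = -39*(100 + (-67 + 10)/(-37 - 10)) = -39*(100 - 57/(-47)) = -39*(100 - 57*(-1/47)) = -39*(100 + 57/47) = -39*4757/47 = -185523/47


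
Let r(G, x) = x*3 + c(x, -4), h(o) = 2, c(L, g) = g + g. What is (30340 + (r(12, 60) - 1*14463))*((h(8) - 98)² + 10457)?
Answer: 315731977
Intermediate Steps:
c(L, g) = 2*g
r(G, x) = -8 + 3*x (r(G, x) = x*3 + 2*(-4) = 3*x - 8 = -8 + 3*x)
(30340 + (r(12, 60) - 1*14463))*((h(8) - 98)² + 10457) = (30340 + ((-8 + 3*60) - 1*14463))*((2 - 98)² + 10457) = (30340 + ((-8 + 180) - 14463))*((-96)² + 10457) = (30340 + (172 - 14463))*(9216 + 10457) = (30340 - 14291)*19673 = 16049*19673 = 315731977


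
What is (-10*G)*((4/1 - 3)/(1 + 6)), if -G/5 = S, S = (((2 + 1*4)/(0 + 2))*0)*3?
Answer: 0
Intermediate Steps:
S = 0 (S = (((2 + 4)/2)*0)*3 = ((6*(1/2))*0)*3 = (3*0)*3 = 0*3 = 0)
G = 0 (G = -5*0 = 0)
(-10*G)*((4/1 - 3)/(1 + 6)) = (-10*0)*((4/1 - 3)/(1 + 6)) = 0*((4*1 - 3)/7) = 0*((4 - 3)*(1/7)) = 0*(1*(1/7)) = 0*(1/7) = 0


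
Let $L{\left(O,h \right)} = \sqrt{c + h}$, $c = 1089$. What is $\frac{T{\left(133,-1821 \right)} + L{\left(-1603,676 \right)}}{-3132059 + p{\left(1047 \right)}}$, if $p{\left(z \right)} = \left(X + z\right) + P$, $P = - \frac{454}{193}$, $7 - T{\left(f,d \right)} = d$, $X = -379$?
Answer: $- \frac{352804}{604358917} - \frac{193 \sqrt{1765}}{604358917} \approx -0.00059718$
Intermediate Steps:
$T{\left(f,d \right)} = 7 - d$
$P = - \frac{454}{193}$ ($P = \left(-454\right) \frac{1}{193} = - \frac{454}{193} \approx -2.3523$)
$L{\left(O,h \right)} = \sqrt{1089 + h}$
$p{\left(z \right)} = - \frac{73601}{193} + z$ ($p{\left(z \right)} = \left(-379 + z\right) - \frac{454}{193} = - \frac{73601}{193} + z$)
$\frac{T{\left(133,-1821 \right)} + L{\left(-1603,676 \right)}}{-3132059 + p{\left(1047 \right)}} = \frac{\left(7 - -1821\right) + \sqrt{1089 + 676}}{-3132059 + \left(- \frac{73601}{193} + 1047\right)} = \frac{\left(7 + 1821\right) + \sqrt{1765}}{-3132059 + \frac{128470}{193}} = \frac{1828 + \sqrt{1765}}{- \frac{604358917}{193}} = \left(1828 + \sqrt{1765}\right) \left(- \frac{193}{604358917}\right) = - \frac{352804}{604358917} - \frac{193 \sqrt{1765}}{604358917}$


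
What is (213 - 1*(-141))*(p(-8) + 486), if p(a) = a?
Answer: 169212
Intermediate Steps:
(213 - 1*(-141))*(p(-8) + 486) = (213 - 1*(-141))*(-8 + 486) = (213 + 141)*478 = 354*478 = 169212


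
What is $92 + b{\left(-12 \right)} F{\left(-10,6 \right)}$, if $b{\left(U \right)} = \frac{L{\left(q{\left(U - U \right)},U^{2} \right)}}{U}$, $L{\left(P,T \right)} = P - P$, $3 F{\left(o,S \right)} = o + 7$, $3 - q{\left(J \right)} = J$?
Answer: $92$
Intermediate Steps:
$q{\left(J \right)} = 3 - J$
$F{\left(o,S \right)} = \frac{7}{3} + \frac{o}{3}$ ($F{\left(o,S \right)} = \frac{o + 7}{3} = \frac{7 + o}{3} = \frac{7}{3} + \frac{o}{3}$)
$L{\left(P,T \right)} = 0$
$b{\left(U \right)} = 0$ ($b{\left(U \right)} = \frac{0}{U} = 0$)
$92 + b{\left(-12 \right)} F{\left(-10,6 \right)} = 92 + 0 \left(\frac{7}{3} + \frac{1}{3} \left(-10\right)\right) = 92 + 0 \left(\frac{7}{3} - \frac{10}{3}\right) = 92 + 0 \left(-1\right) = 92 + 0 = 92$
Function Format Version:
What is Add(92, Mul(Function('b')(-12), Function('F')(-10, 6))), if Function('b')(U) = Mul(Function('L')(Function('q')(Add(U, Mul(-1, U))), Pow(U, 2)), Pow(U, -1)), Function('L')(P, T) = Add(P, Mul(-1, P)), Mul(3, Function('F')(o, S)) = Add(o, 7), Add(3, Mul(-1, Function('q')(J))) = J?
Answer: 92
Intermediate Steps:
Function('q')(J) = Add(3, Mul(-1, J))
Function('F')(o, S) = Add(Rational(7, 3), Mul(Rational(1, 3), o)) (Function('F')(o, S) = Mul(Rational(1, 3), Add(o, 7)) = Mul(Rational(1, 3), Add(7, o)) = Add(Rational(7, 3), Mul(Rational(1, 3), o)))
Function('L')(P, T) = 0
Function('b')(U) = 0 (Function('b')(U) = Mul(0, Pow(U, -1)) = 0)
Add(92, Mul(Function('b')(-12), Function('F')(-10, 6))) = Add(92, Mul(0, Add(Rational(7, 3), Mul(Rational(1, 3), -10)))) = Add(92, Mul(0, Add(Rational(7, 3), Rational(-10, 3)))) = Add(92, Mul(0, -1)) = Add(92, 0) = 92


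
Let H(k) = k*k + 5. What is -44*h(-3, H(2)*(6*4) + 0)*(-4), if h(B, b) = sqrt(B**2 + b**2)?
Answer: 528*sqrt(5185) ≈ 38020.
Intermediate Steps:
H(k) = 5 + k**2 (H(k) = k**2 + 5 = 5 + k**2)
-44*h(-3, H(2)*(6*4) + 0)*(-4) = -44*sqrt((-3)**2 + ((5 + 2**2)*(6*4) + 0)**2)*(-4) = -44*sqrt(9 + ((5 + 4)*24 + 0)**2)*(-4) = -44*sqrt(9 + (9*24 + 0)**2)*(-4) = -44*sqrt(9 + (216 + 0)**2)*(-4) = -44*sqrt(9 + 216**2)*(-4) = -44*sqrt(9 + 46656)*(-4) = -132*sqrt(5185)*(-4) = 528*sqrt(5185)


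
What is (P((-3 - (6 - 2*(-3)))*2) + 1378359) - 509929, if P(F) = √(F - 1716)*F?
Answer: 868430 - 90*I*√194 ≈ 8.6843e+5 - 1253.6*I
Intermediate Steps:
P(F) = F*√(-1716 + F) (P(F) = √(-1716 + F)*F = F*√(-1716 + F))
(P((-3 - (6 - 2*(-3)))*2) + 1378359) - 509929 = (((-3 - (6 - 2*(-3)))*2)*√(-1716 + (-3 - (6 - 2*(-3)))*2) + 1378359) - 509929 = (((-3 - (6 + 6))*2)*√(-1716 + (-3 - (6 + 6))*2) + 1378359) - 509929 = (((-3 - 1*12)*2)*√(-1716 + (-3 - 1*12)*2) + 1378359) - 509929 = (((-3 - 12)*2)*√(-1716 + (-3 - 12)*2) + 1378359) - 509929 = ((-15*2)*√(-1716 - 15*2) + 1378359) - 509929 = (-30*√(-1716 - 30) + 1378359) - 509929 = (-90*I*√194 + 1378359) - 509929 = (1378359 - 90*I*√194) - 509929 = 868430 - 90*I*√194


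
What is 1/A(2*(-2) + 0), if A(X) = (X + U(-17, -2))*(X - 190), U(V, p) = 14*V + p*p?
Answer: 1/46172 ≈ 2.1658e-5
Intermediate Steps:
U(V, p) = p**2 + 14*V (U(V, p) = 14*V + p**2 = p**2 + 14*V)
A(X) = (-234 + X)*(-190 + X) (A(X) = (X + ((-2)**2 + 14*(-17)))*(X - 190) = (X + (4 - 238))*(-190 + X) = (X - 234)*(-190 + X) = (-234 + X)*(-190 + X))
1/A(2*(-2) + 0) = 1/(44460 + (2*(-2) + 0)**2 - 424*(2*(-2) + 0)) = 1/(44460 + (-4 + 0)**2 - 424*(-4 + 0)) = 1/(44460 + (-4)**2 - 424*(-4)) = 1/(44460 + 16 + 1696) = 1/46172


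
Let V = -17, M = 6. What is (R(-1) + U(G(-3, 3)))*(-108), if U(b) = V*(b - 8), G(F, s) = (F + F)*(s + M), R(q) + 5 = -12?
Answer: -111996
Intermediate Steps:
R(q) = -17 (R(q) = -5 - 12 = -17)
G(F, s) = 2*F*(6 + s) (G(F, s) = (F + F)*(s + 6) = (2*F)*(6 + s) = 2*F*(6 + s))
U(b) = 136 - 17*b (U(b) = -17*(b - 8) = -17*(-8 + b) = 136 - 17*b)
(R(-1) + U(G(-3, 3)))*(-108) = (-17 + (136 - 34*(-3)*(6 + 3)))*(-108) = (-17 + (136 - 34*(-3)*9))*(-108) = (-17 + (136 - 17*(-54)))*(-108) = (-17 + (136 + 918))*(-108) = (-17 + 1054)*(-108) = 1037*(-108) = -111996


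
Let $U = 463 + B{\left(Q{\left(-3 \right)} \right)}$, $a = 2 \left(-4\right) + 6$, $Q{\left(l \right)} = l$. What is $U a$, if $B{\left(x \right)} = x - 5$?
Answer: $-910$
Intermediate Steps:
$B{\left(x \right)} = -5 + x$
$a = -2$ ($a = -8 + 6 = -2$)
$U = 455$ ($U = 463 - 8 = 455$)
$U a = 455 \left(-2\right) = -910$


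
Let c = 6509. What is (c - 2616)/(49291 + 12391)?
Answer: 3893/61682 ≈ 0.063114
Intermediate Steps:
(c - 2616)/(49291 + 12391) = (6509 - 2616)/(49291 + 12391) = 3893/61682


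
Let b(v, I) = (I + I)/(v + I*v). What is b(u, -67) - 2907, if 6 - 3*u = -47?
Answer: -1694714/583 ≈ -2906.9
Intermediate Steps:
u = 53/3 (u = 2 - 1/3*(-47) = 2 + 47/3 = 53/3 ≈ 17.667)
b(v, I) = 2*I/(v + I*v) (b(v, I) = (2*I)/(v + I*v) = 2*I/(v + I*v))
b(u, -67) - 2907 = 2*(-67)/((53/3)*(1 - 67)) - 2907 = 2*(-67)*(3/53)/(-66) - 2907 = 2*(-67)*(3/53)*(-1/66) - 2907 = 67/583 - 2907 = -1694714/583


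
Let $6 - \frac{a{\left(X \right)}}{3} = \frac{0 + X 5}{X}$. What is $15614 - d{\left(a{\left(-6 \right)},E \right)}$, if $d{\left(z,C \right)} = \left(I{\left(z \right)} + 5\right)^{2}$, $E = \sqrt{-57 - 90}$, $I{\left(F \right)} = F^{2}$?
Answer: $15418$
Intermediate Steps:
$a{\left(X \right)} = 3$ ($a{\left(X \right)} = 18 - 3 \frac{0 + X 5}{X} = 18 - 3 \frac{0 + 5 X}{X} = 18 - 3 \frac{5 X}{X} = 18 - 15 = 3$)
$E = 7 i \sqrt{3}$ ($E = \sqrt{-147} = 7 i \sqrt{3} \approx 12.124 i$)
$d{\left(z,C \right)} = \left(5 + z^{2}\right)^{2}$ ($d{\left(z,C \right)} = \left(z^{2} + 5\right)^{2} = \left(5 + z^{2}\right)^{2}$)
$15614 - d{\left(a{\left(-6 \right)},E \right)} = 15614 - \left(5 + 3^{2}\right)^{2} = 15614 - \left(5 + 9\right)^{2} = 15614 - 14^{2} = 15614 - 196 = 15418$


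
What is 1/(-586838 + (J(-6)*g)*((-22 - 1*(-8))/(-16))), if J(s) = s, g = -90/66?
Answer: -44/25820557 ≈ -1.7041e-6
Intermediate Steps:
g = -15/11 (g = -90*1/66 = -15/11 ≈ -1.3636)
1/(-586838 + (J(-6)*g)*((-22 - 1*(-8))/(-16))) = 1/(-586838 + (-6*(-15/11))*((-22 - 1*(-8))/(-16))) = 1/(-586838 + 90*((-22 + 8)*(-1/16))/11) = 1/(-586838 + 90*(-14*(-1/16))/11) = 1/(-586838 + (90/11)*(7/8)) = 1/(-586838 + 315/44) = 1/(-25820557/44) = -44/25820557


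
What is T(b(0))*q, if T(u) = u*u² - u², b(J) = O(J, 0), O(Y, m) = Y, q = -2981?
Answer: 0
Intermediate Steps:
b(J) = J
T(u) = u³ - u²
T(b(0))*q = (0²*(-1 + 0))*(-2981) = (0*(-1))*(-2981) = 0*(-2981) = 0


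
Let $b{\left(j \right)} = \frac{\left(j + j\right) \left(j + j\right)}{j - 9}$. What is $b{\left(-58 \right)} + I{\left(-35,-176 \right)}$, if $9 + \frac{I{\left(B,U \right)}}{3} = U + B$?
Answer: $- \frac{57676}{67} \approx -860.84$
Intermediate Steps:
$I{\left(B,U \right)} = -27 + 3 B + 3 U$ ($I{\left(B,U \right)} = -27 + 3 \left(U + B\right) = -27 + 3 \left(B + U\right) = -27 + \left(3 B + 3 U\right) = -27 + 3 B + 3 U$)
$b{\left(j \right)} = \frac{4 j^{2}}{-9 + j}$ ($b{\left(j \right)} = \frac{2 j 2 j}{-9 + j} = \frac{4 j^{2}}{-9 + j}$)
$b{\left(-58 \right)} + I{\left(-35,-176 \right)} = \frac{4 \left(-58\right)^{2}}{-9 - 58} + \left(-27 + 3 \left(-35\right) + 3 \left(-176\right)\right) = 4 \cdot 3364 \frac{1}{-67} - 660 = 4 \cdot 3364 \left(- \frac{1}{67}\right) - 660 = - \frac{13456}{67} - 660 = - \frac{57676}{67}$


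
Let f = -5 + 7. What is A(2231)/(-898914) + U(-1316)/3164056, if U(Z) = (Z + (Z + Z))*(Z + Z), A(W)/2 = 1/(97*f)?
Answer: 16179491903347/4926585371658 ≈ 3.2841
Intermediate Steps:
f = 2
A(W) = 1/97 (A(W) = 2/((97*2)) = 2/194 = 2*(1/194) = 1/97)
U(Z) = 6*Z**2 (U(Z) = (Z + 2*Z)*(2*Z) = (3*Z)*(2*Z) = 6*Z**2)
A(2231)/(-898914) + U(-1316)/3164056 = (1/97)/(-898914) + (6*(-1316)**2)/3164056 = (1/97)*(-1/898914) + (6*1731856)*(1/3164056) = -1/87194658 + 10391136*(1/3164056) = -1/87194658 + 185556/56501 = 16179491903347/4926585371658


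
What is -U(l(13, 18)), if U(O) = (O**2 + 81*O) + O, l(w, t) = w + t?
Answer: -3503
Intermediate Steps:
l(w, t) = t + w
U(O) = O**2 + 82*O
-U(l(13, 18)) = -(18 + 13)*(82 + (18 + 13)) = -31*(82 + 31) = -31*113 = -1*3503 = -3503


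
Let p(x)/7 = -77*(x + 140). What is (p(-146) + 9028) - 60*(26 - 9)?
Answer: 11242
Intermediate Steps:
p(x) = -75460 - 539*x (p(x) = 7*(-77*(x + 140)) = 7*(-77*(140 + x)) = 7*(-10780 - 77*x) = -75460 - 539*x)
(p(-146) + 9028) - 60*(26 - 9) = ((-75460 - 539*(-146)) + 9028) - 60*(26 - 9) = ((-75460 + 78694) + 9028) - 60*17 = (3234 + 9028) - 1020 = 12262 - 1020 = 11242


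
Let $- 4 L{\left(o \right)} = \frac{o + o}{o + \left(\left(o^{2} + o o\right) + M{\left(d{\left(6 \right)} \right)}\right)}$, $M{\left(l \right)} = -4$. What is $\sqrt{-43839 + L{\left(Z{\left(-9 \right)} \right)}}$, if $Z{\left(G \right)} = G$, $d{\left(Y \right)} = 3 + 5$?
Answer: $\frac{3 i \sqrt{432563986}}{298} \approx 209.38 i$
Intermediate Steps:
$d{\left(Y \right)} = 8$
$L{\left(o \right)} = - \frac{o}{2 \left(-4 + o + 2 o^{2}\right)}$ ($L{\left(o \right)} = - \frac{\left(o + o\right) \frac{1}{o - \left(4 - o^{2} - o o\right)}}{4} = - \frac{2 o \frac{1}{o + \left(\left(o^{2} + o^{2}\right) - 4\right)}}{4} = - \frac{2 o \frac{1}{o + \left(2 o^{2} - 4\right)}}{4} = - \frac{2 o \frac{1}{o + \left(-4 + 2 o^{2}\right)}}{4} = - \frac{2 o \frac{1}{-4 + o + 2 o^{2}}}{4} = - \frac{o}{2 \left(-4 + o + 2 o^{2}\right)}$)
$\sqrt{-43839 + L{\left(Z{\left(-9 \right)} \right)}} = \sqrt{-43839 - - \frac{9}{-8 + 2 \left(-9\right) + 4 \left(-9\right)^{2}}} = \sqrt{-43839 - - \frac{9}{-8 - 18 + 4 \cdot 81}} = \sqrt{-43839 - - \frac{9}{-8 - 18 + 324}} = \sqrt{-43839 - - \frac{9}{298}} = \sqrt{-43839 - \left(-9\right) \frac{1}{298}} = \sqrt{-43839 + \frac{9}{298}} = \sqrt{- \frac{13064013}{298}} = \frac{3 i \sqrt{432563986}}{298}$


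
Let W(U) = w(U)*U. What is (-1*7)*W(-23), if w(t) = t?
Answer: -3703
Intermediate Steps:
W(U) = U² (W(U) = U*U = U²)
(-1*7)*W(-23) = -1*7*(-23)² = -7*529 = -3703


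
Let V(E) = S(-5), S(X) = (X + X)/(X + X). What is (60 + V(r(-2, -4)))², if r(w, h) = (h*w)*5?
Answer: 3721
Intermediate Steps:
r(w, h) = 5*h*w
S(X) = 1 (S(X) = (2*X)/((2*X)) = (2*X)*(1/(2*X)) = 1)
V(E) = 1
(60 + V(r(-2, -4)))² = (60 + 1)² = 61² = 3721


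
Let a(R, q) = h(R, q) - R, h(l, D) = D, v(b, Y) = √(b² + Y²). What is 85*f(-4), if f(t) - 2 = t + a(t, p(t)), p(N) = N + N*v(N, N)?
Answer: -170 - 1360*√2 ≈ -2093.3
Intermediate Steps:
v(b, Y) = √(Y² + b²)
p(N) = N + N*√2*√(N²) (p(N) = N + N*√(N² + N²) = N + N*√(2*N²) = N + N*(√2*√(N²)) = N + N*√2*√(N²))
a(R, q) = q - R
f(t) = 2 + t*(1 + √2*√(t²)) (f(t) = 2 + (t + (t*(1 + √2*√(t²)) - t)) = 2 + (t + (-t + t*(1 + √2*√(t²)))) = 2 + t*(1 + √2*√(t²)))
85*f(-4) = 85*(2 - 4*(1 + √2*√((-4)²))) = 85*(2 - 4*(1 + √2*√16)) = 85*(2 - 4*(1 + √2*4)) = 85*(2 - 4*(1 + 4*√2)) = 85*(2 + (-4 - 16*√2)) = 85*(-2 - 16*√2) = -170 - 1360*√2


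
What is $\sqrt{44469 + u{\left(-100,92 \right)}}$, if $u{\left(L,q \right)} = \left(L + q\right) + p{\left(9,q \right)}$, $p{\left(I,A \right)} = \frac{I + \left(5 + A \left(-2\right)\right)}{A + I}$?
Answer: $\frac{\sqrt{453529491}}{101} \approx 210.85$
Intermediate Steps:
$p{\left(I,A \right)} = \frac{5 + I - 2 A}{A + I}$ ($p{\left(I,A \right)} = \frac{I - \left(-5 + 2 A\right)}{A + I} = \frac{5 + I - 2 A}{A + I}$)
$u{\left(L,q \right)} = L + q + \frac{14 - 2 q}{9 + q}$ ($u{\left(L,q \right)} = \left(L + q\right) + \frac{5 + 9 - 2 q}{q + 9} = \left(L + q\right) + \frac{14 - 2 q}{9 + q} = L + q + \frac{14 - 2 q}{9 + q}$)
$\sqrt{44469 + u{\left(-100,92 \right)}} = \sqrt{44469 + \frac{14 - 184 + \left(9 + 92\right) \left(-100 + 92\right)}{9 + 92}} = \sqrt{44469 + \frac{14 - 184 + 101 \left(-8\right)}{101}} = \sqrt{44469 + \frac{14 - 184 - 808}{101}} = \sqrt{44469 + \frac{1}{101} \left(-978\right)} = \sqrt{44469 - \frac{978}{101}} = \sqrt{\frac{4490391}{101}} = \frac{\sqrt{453529491}}{101}$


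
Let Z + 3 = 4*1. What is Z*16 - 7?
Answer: 9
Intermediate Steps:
Z = 1 (Z = -3 + 4*1 = -3 + 4 = 1)
Z*16 - 7 = 1*16 - 7 = 16 - 7 = 9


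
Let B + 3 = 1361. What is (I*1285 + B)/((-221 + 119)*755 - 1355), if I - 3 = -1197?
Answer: 1532932/78365 ≈ 19.561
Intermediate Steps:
B = 1358 (B = -3 + 1361 = 1358)
I = -1194 (I = 3 - 1197 = -1194)
(I*1285 + B)/((-221 + 119)*755 - 1355) = (-1194*1285 + 1358)/((-221 + 119)*755 - 1355) = (-1534290 + 1358)/(-102*755 - 1355) = -1532932/(-77010 - 1355) = -1532932/(-78365) = -1532932*(-1/78365) = 1532932/78365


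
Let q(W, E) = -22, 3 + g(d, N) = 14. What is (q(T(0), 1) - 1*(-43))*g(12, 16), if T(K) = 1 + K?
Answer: 231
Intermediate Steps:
g(d, N) = 11 (g(d, N) = -3 + 14 = 11)
(q(T(0), 1) - 1*(-43))*g(12, 16) = (-22 - 1*(-43))*11 = (-22 + 43)*11 = 21*11 = 231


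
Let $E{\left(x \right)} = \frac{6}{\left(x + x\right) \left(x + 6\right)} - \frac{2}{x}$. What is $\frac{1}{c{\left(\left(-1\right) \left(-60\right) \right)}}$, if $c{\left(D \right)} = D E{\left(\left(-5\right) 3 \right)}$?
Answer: $\frac{3}{28} \approx 0.10714$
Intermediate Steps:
$E{\left(x \right)} = - \frac{2}{x} + \frac{3}{x \left(6 + x\right)}$ ($E{\left(x \right)} = \frac{6}{2 x \left(6 + x\right)} - \frac{2}{x} = 6 \frac{1}{2 x \left(6 + x\right)} - \frac{2}{x} = \frac{3}{x \left(6 + x\right)} - \frac{2}{x} = - \frac{2}{x} + \frac{3}{x \left(6 + x\right)}$)
$c{\left(D \right)} = \frac{7 D}{45}$ ($c{\left(D \right)} = D \frac{-9 - 2 \left(\left(-5\right) 3\right)}{\left(-5\right) 3 \left(6 - 15\right)} = D \frac{-9 - -30}{\left(-15\right) \left(6 - 15\right)} = D \left(- \frac{-9 + 30}{15 \left(-9\right)}\right) = D \left(\left(- \frac{1}{15}\right) \left(- \frac{1}{9}\right) 21\right) = D \frac{7}{45} = \frac{7 D}{45}$)
$\frac{1}{c{\left(\left(-1\right) \left(-60\right) \right)}} = \frac{1}{\frac{7}{45} \left(\left(-1\right) \left(-60\right)\right)} = \frac{1}{\frac{7}{45} \cdot 60} = \frac{1}{\frac{28}{3}} = \frac{3}{28}$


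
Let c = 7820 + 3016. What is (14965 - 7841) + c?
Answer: 17960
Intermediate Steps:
c = 10836
(14965 - 7841) + c = (14965 - 7841) + 10836 = 7124 + 10836 = 17960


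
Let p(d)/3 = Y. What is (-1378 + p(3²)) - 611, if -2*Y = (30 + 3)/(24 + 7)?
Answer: -123417/62 ≈ -1990.6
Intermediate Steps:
Y = -33/62 (Y = -(30 + 3)/(2*(24 + 7)) = -33/(2*31) = -½*33/31 = -33/62 ≈ -0.53226)
p(d) = -99/62 (p(d) = 3*(-33/62) = -99/62)
(-1378 + p(3²)) - 611 = (-1378 - 99/62) - 611 = -85535/62 - 611 = -123417/62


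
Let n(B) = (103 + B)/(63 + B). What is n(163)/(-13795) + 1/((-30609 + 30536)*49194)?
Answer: -479183381/5598029016270 ≈ -8.5599e-5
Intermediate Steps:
n(B) = (103 + B)/(63 + B)
n(163)/(-13795) + 1/((-30609 + 30536)*49194) = ((103 + 163)/(63 + 163))/(-13795) + 1/((-30609 + 30536)*49194) = (266/226)*(-1/13795) + (1/49194)/(-73) = ((1/226)*266)*(-1/13795) - 1/73*1/49194 = (133/113)*(-1/13795) - 1/3591162 = -133/1558835 - 1/3591162 = -479183381/5598029016270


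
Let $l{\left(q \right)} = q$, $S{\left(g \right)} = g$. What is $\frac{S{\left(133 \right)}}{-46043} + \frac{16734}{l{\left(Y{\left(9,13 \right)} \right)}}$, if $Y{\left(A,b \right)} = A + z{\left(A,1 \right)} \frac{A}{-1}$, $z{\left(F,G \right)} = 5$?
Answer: $- \frac{128414725}{276258} \approx -464.84$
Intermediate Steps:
$Y{\left(A,b \right)} = - 4 A$ ($Y{\left(A,b \right)} = A + 5 \frac{A}{-1} = A + 5 A \left(-1\right) = A + 5 \left(- A\right) = A - 5 A = - 4 A$)
$\frac{S{\left(133 \right)}}{-46043} + \frac{16734}{l{\left(Y{\left(9,13 \right)} \right)}} = \frac{133}{-46043} + \frac{16734}{\left(-4\right) 9} = 133 \left(- \frac{1}{46043}\right) + \frac{16734}{-36} = - \frac{133}{46043} + 16734 \left(- \frac{1}{36}\right) = - \frac{133}{46043} - \frac{2789}{6} = - \frac{128414725}{276258}$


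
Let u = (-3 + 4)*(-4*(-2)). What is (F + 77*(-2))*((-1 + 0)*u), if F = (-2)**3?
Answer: 1296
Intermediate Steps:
F = -8
u = 8 (u = 1*8 = 8)
(F + 77*(-2))*((-1 + 0)*u) = (-8 + 77*(-2))*((-1 + 0)*8) = (-8 - 154)*(-1*8) = -162*(-8) = 1296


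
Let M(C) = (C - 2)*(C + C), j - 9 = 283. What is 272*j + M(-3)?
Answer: 79454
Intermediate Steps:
j = 292 (j = 9 + 283 = 292)
M(C) = 2*C*(-2 + C) (M(C) = (-2 + C)*(2*C) = 2*C*(-2 + C))
272*j + M(-3) = 272*292 + 2*(-3)*(-2 - 3) = 79424 + 2*(-3)*(-5) = 79424 + 30 = 79454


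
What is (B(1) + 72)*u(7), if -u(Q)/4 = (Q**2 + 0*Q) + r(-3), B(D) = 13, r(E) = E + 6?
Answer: -17680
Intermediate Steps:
r(E) = 6 + E
u(Q) = -12 - 4*Q**2 (u(Q) = -4*((Q**2 + 0*Q) + (6 - 3)) = -4*((Q**2 + 0) + 3) = -4*(Q**2 + 3) = -4*(3 + Q**2) = -12 - 4*Q**2)
(B(1) + 72)*u(7) = (13 + 72)*(-12 - 4*7**2) = 85*(-12 - 4*49) = 85*(-12 - 196) = 85*(-208) = -17680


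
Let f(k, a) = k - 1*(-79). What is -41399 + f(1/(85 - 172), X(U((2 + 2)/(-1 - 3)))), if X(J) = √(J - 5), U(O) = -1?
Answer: -3594841/87 ≈ -41320.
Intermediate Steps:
X(J) = √(-5 + J)
f(k, a) = 79 + k (f(k, a) = k + 79 = 79 + k)
-41399 + f(1/(85 - 172), X(U((2 + 2)/(-1 - 3)))) = -41399 + (79 + 1/(85 - 172)) = -41399 + (79 + 1/(-87)) = -41399 + (79 - 1/87) = -41399 + 6872/87 = -3594841/87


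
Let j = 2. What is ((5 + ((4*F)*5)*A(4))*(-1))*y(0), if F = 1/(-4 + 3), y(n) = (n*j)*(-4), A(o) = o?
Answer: 0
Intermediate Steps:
y(n) = -8*n (y(n) = (n*2)*(-4) = (2*n)*(-4) = -8*n)
F = -1 (F = 1/(-1) = -1)
((5 + ((4*F)*5)*A(4))*(-1))*y(0) = ((5 + ((4*(-1))*5)*4)*(-1))*(-8*0) = ((5 - 4*5*4)*(-1))*0 = ((5 - 20*4)*(-1))*0 = ((5 - 80)*(-1))*0 = -75*(-1)*0 = 75*0 = 0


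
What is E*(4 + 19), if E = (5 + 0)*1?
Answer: 115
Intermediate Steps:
E = 5 (E = 5*1 = 5)
E*(4 + 19) = 5*(4 + 19) = 5*23 = 115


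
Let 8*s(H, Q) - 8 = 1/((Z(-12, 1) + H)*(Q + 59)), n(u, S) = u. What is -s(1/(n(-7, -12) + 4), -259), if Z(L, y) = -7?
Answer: -35203/35200 ≈ -1.0001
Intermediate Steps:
s(H, Q) = 1 + 1/(8*(-7 + H)*(59 + Q)) (s(H, Q) = 1 + 1/(8*(((-7 + H)*(Q + 59)))) = 1 + 1/(8*(((-7 + H)*(59 + Q)))) = 1 + (1/((-7 + H)*(59 + Q)))/8 = 1 + 1/(8*(-7 + H)*(59 + Q)))
-s(1/(n(-7, -12) + 4), -259) = -(-3303/8 - 7*(-259) + 59/(-7 + 4) - 259/(-7 + 4))/(-413 - 7*(-259) + 59/(-7 + 4) - 259/(-7 + 4)) = -(-3303/8 + 1813 + 59/(-3) - 259/(-3))/(-413 + 1813 + 59/(-3) - 259/(-3)) = -(-3303/8 + 1813 + 59*(-1/3) - 1/3*(-259))/(-413 + 1813 + 59*(-1/3) - 1/3*(-259)) = -(-3303/8 + 1813 - 59/3 + 259/3)/(-413 + 1813 - 59/3 + 259/3) = -35203/(4400/3*24) = -3*35203/(4400*24) = -1*35203/35200 = -35203/35200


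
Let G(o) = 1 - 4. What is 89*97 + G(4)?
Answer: 8630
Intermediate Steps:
G(o) = -3
89*97 + G(4) = 89*97 - 3 = 8633 - 3 = 8630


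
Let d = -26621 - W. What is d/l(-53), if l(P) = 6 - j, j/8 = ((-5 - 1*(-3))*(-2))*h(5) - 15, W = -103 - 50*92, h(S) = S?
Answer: 10959/17 ≈ 644.65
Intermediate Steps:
W = -4703 (W = -103 - 4600 = -4703)
j = 40 (j = 8*(((-5 - 1*(-3))*(-2))*5 - 15) = 8*(((-5 + 3)*(-2))*5 - 15) = 8*(-2*(-2)*5 - 15) = 8*(4*5 - 15) = 8*(20 - 15) = 8*5 = 40)
l(P) = -34 (l(P) = 6 - 1*40 = 6 - 40 = -34)
d = -21918 (d = -26621 - 1*(-4703) = -26621 + 4703 = -21918)
d/l(-53) = -21918/(-34) = -21918*(-1/34) = 10959/17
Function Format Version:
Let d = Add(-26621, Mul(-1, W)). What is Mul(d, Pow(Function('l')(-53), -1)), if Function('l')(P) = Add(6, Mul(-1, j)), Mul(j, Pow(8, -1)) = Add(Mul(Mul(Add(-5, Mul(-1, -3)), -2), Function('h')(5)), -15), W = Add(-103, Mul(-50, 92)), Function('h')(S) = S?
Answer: Rational(10959, 17) ≈ 644.65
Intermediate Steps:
W = -4703 (W = Add(-103, -4600) = -4703)
j = 40 (j = Mul(8, Add(Mul(Mul(Add(-5, Mul(-1, -3)), -2), 5), -15)) = Mul(8, Add(Mul(Mul(Add(-5, 3), -2), 5), -15)) = Mul(8, Add(Mul(Mul(-2, -2), 5), -15)) = Mul(8, Add(Mul(4, 5), -15)) = Mul(8, Add(20, -15)) = Mul(8, 5) = 40)
Function('l')(P) = -34 (Function('l')(P) = Add(6, Mul(-1, 40)) = Add(6, -40) = -34)
d = -21918 (d = Add(-26621, Mul(-1, -4703)) = Add(-26621, 4703) = -21918)
Mul(d, Pow(Function('l')(-53), -1)) = Mul(-21918, Pow(-34, -1)) = Mul(-21918, Rational(-1, 34)) = Rational(10959, 17)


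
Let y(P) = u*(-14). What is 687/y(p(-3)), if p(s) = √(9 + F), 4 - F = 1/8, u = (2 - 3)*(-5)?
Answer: -687/70 ≈ -9.8143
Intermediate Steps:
u = 5 (u = -1*(-5) = 5)
F = 31/8 (F = 4 - 1/8 = 4 - 1*⅛ = 4 - ⅛ = 31/8 ≈ 3.8750)
p(s) = √206/4 (p(s) = √(9 + 31/8) = √(103/8) = √206/4)
y(P) = -70 (y(P) = 5*(-14) = -70)
687/y(p(-3)) = 687/(-70) = 687*(-1/70) = -687/70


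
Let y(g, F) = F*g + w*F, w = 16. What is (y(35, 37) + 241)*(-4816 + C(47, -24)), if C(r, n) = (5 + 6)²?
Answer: -9990960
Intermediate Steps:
C(r, n) = 121 (C(r, n) = 11² = 121)
y(g, F) = 16*F + F*g (y(g, F) = F*g + 16*F = 16*F + F*g)
(y(35, 37) + 241)*(-4816 + C(47, -24)) = (37*(16 + 35) + 241)*(-4816 + 121) = (37*51 + 241)*(-4695) = (1887 + 241)*(-4695) = 2128*(-4695) = -9990960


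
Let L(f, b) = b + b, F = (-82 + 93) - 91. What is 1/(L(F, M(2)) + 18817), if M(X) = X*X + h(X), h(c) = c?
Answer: 1/18829 ≈ 5.3110e-5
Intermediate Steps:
F = -80 (F = 11 - 91 = -80)
M(X) = X + X**2 (M(X) = X*X + X = X**2 + X = X + X**2)
L(f, b) = 2*b
1/(L(F, M(2)) + 18817) = 1/(2*(2*(1 + 2)) + 18817) = 1/(2*(2*3) + 18817) = 1/(2*6 + 18817) = 1/(12 + 18817) = 1/18829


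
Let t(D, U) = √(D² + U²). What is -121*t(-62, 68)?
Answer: -242*√2117 ≈ -11135.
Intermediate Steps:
-121*t(-62, 68) = -121*√((-62)² + 68²) = -121*√(3844 + 4624) = -242*√2117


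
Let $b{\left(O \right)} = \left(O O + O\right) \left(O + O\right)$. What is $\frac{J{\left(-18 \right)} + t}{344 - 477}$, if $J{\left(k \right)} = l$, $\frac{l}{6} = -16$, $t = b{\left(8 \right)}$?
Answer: $- \frac{1056}{133} \approx -7.9398$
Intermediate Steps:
$b{\left(O \right)} = 2 O \left(O + O^{2}\right)$ ($b{\left(O \right)} = \left(O^{2} + O\right) 2 O = \left(O + O^{2}\right) 2 O = 2 O \left(O + O^{2}\right)$)
$t = 1152$ ($t = 2 \cdot 8^{2} \left(1 + 8\right) = 2 \cdot 64 \cdot 9 = 1152$)
$l = -96$ ($l = 6 \left(-16\right) = -96$)
$J{\left(k \right)} = -96$
$\frac{J{\left(-18 \right)} + t}{344 - 477} = \frac{-96 + 1152}{344 - 477} = \frac{1056}{-133} = 1056 \left(- \frac{1}{133}\right) = - \frac{1056}{133}$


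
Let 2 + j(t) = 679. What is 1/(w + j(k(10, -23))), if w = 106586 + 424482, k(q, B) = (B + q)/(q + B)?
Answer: 1/531745 ≈ 1.8806e-6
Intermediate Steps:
k(q, B) = 1 (k(q, B) = (B + q)/(B + q) = 1)
j(t) = 677 (j(t) = -2 + 679 = 677)
w = 531068
1/(w + j(k(10, -23))) = 1/(531068 + 677) = 1/531745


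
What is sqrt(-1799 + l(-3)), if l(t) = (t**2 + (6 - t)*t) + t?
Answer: 2*I*sqrt(455) ≈ 42.661*I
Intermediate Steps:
l(t) = t + t**2 + t*(6 - t) (l(t) = (t**2 + t*(6 - t)) + t = t + t**2 + t*(6 - t))
sqrt(-1799 + l(-3)) = sqrt(-1799 + 7*(-3)) = sqrt(-1799 - 21) = sqrt(-1820) = 2*I*sqrt(455)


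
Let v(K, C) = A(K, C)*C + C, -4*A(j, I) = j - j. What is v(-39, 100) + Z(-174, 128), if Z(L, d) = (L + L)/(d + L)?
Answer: 2474/23 ≈ 107.57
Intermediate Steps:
Z(L, d) = 2*L/(L + d) (Z(L, d) = (2*L)/(L + d) = 2*L/(L + d))
A(j, I) = 0 (A(j, I) = -(j - j)/4 = -¼*0 = 0)
v(K, C) = C (v(K, C) = 0*C + C = 0 + C = C)
v(-39, 100) + Z(-174, 128) = 100 + 2*(-174)/(-174 + 128) = 100 + 2*(-174)/(-46) = 100 + 2*(-174)*(-1/46) = 100 + 174/23 = 2474/23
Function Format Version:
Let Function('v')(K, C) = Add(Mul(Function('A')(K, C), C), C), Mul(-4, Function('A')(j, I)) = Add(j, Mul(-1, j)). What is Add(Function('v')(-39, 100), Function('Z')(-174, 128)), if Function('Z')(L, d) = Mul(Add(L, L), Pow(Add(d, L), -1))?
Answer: Rational(2474, 23) ≈ 107.57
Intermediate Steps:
Function('Z')(L, d) = Mul(2, L, Pow(Add(L, d), -1)) (Function('Z')(L, d) = Mul(Mul(2, L), Pow(Add(L, d), -1)) = Mul(2, L, Pow(Add(L, d), -1)))
Function('A')(j, I) = 0 (Function('A')(j, I) = Mul(Rational(-1, 4), Add(j, Mul(-1, j))) = Mul(Rational(-1, 4), 0) = 0)
Function('v')(K, C) = C (Function('v')(K, C) = Add(Mul(0, C), C) = Add(0, C) = C)
Add(Function('v')(-39, 100), Function('Z')(-174, 128)) = Add(100, Mul(2, -174, Pow(Add(-174, 128), -1))) = Add(100, Mul(2, -174, Pow(-46, -1))) = Add(100, Mul(2, -174, Rational(-1, 46))) = Add(100, Rational(174, 23)) = Rational(2474, 23)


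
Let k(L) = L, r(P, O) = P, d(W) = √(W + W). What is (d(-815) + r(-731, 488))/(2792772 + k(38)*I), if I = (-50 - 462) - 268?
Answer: -731/2763132 + I*√1630/2763132 ≈ -0.00026455 + 1.4611e-5*I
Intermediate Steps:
d(W) = √2*√W (d(W) = √(2*W) = √2*√W)
I = -780 (I = -512 - 268 = -780)
(d(-815) + r(-731, 488))/(2792772 + k(38)*I) = (√2*√(-815) - 731)/(2792772 + 38*(-780)) = (√2*(I*√815) - 731)/(2792772 - 29640) = (I*√1630 - 731)/2763132 = (-731 + I*√1630)*(1/2763132) = -731/2763132 + I*√1630/2763132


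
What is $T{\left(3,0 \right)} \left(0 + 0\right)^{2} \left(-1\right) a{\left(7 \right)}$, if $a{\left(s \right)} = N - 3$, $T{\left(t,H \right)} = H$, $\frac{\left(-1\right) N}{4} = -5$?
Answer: $0$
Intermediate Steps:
$N = 20$ ($N = \left(-4\right) \left(-5\right) = 20$)
$a{\left(s \right)} = 17$ ($a{\left(s \right)} = 20 - 3 = 17$)
$T{\left(3,0 \right)} \left(0 + 0\right)^{2} \left(-1\right) a{\left(7 \right)} = 0 \left(0 + 0\right)^{2} \left(-1\right) 17 = 0 \cdot 0^{2} \left(-1\right) 17 = 0 \cdot 0 \left(-1\right) 17 = 0 \cdot 0 \cdot 17 = 0 \cdot 17 = 0$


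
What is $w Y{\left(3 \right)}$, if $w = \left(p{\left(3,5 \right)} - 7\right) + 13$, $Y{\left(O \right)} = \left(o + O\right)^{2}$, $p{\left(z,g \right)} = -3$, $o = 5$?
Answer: $192$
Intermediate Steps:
$Y{\left(O \right)} = \left(5 + O\right)^{2}$
$w = 3$ ($w = \left(-3 - 7\right) + 13 = -10 + 13 = 3$)
$w Y{\left(3 \right)} = 3 \left(5 + 3\right)^{2} = 3 \cdot 8^{2} = 3 \cdot 64 = 192$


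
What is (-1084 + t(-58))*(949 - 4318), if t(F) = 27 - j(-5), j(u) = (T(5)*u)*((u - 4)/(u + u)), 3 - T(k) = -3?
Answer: 3470070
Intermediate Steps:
T(k) = 6 (T(k) = 3 - 1*(-3) = 3 + 3 = 6)
j(u) = -12 + 3*u (j(u) = (6*u)*((u - 4)/(u + u)) = (6*u)*((-4 + u)/((2*u))) = (6*u)*((-4 + u)*(1/(2*u))) = (6*u)*((-4 + u)/(2*u)) = -12 + 3*u)
t(F) = 54 (t(F) = 27 - (-12 + 3*(-5)) = 27 - (-12 - 15) = 27 - 1*(-27) = 27 + 27 = 54)
(-1084 + t(-58))*(949 - 4318) = (-1084 + 54)*(949 - 4318) = -1030*(-3369) = 3470070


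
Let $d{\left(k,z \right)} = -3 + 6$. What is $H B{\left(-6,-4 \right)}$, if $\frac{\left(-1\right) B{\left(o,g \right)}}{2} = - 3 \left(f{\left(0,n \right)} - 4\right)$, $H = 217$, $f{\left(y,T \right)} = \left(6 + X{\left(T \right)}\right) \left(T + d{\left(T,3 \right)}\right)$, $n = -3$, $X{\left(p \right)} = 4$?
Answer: $-5208$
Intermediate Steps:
$d{\left(k,z \right)} = 3$
$f{\left(y,T \right)} = 30 + 10 T$ ($f{\left(y,T \right)} = \left(6 + 4\right) \left(T + 3\right) = 10 \left(3 + T\right) = 30 + 10 T$)
$B{\left(o,g \right)} = -24$ ($B{\left(o,g \right)} = - 2 \left(- 3 \left(\left(30 + 10 \left(-3\right)\right) - 4\right)\right) = - 2 \left(- 3 \left(\left(30 - 30\right) - 4\right)\right) = - 2 \left(- 3 \left(0 - 4\right)\right) = - 2 \left(\left(-3\right) \left(-4\right)\right) = \left(-2\right) 12 = -24$)
$H B{\left(-6,-4 \right)} = 217 \left(-24\right) = -5208$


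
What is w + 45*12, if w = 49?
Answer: 589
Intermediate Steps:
w + 45*12 = 49 + 45*12 = 49 + 540 = 589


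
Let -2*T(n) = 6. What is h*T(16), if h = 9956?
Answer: -29868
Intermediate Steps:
T(n) = -3 (T(n) = -½*6 = -3)
h*T(16) = 9956*(-3) = -29868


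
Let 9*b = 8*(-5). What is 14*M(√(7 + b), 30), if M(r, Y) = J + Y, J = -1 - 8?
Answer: 294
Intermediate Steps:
J = -9
b = -40/9 (b = (8*(-5))/9 = (⅑)*(-40) = -40/9 ≈ -4.4444)
M(r, Y) = -9 + Y
14*M(√(7 + b), 30) = 14*(-9 + 30) = 14*21 = 294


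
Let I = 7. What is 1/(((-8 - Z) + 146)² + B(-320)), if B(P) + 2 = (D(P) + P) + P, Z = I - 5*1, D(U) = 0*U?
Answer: 1/17854 ≈ 5.6010e-5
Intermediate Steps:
D(U) = 0
Z = 2 (Z = 7 - 5*1 = 7 - 5 = 2)
B(P) = -2 + 2*P (B(P) = -2 + ((0 + P) + P) = -2 + (P + P) = -2 + 2*P)
1/(((-8 - Z) + 146)² + B(-320)) = 1/(((-8 - 1*2) + 146)² + (-2 + 2*(-320))) = 1/(((-8 - 2) + 146)² + (-2 - 640)) = 1/((-10 + 146)² - 642) = 1/(136² - 642) = 1/(18496 - 642) = 1/17854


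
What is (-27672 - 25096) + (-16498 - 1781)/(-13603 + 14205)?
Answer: -31784615/602 ≈ -52798.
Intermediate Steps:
(-27672 - 25096) + (-16498 - 1781)/(-13603 + 14205) = -52768 - 18279/602 = -31784615/602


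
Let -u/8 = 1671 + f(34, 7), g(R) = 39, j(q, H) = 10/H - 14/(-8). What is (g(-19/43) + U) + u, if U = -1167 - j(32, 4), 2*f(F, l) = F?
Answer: -58545/4 ≈ -14636.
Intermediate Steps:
f(F, l) = F/2
j(q, H) = 7/4 + 10/H (j(q, H) = 10/H - 14*(-1/8) = 10/H + 7/4 = 7/4 + 10/H)
u = -13504 (u = -8*(1671 + (1/2)*34) = -8*(1671 + 17) = -8*1688 = -13504)
U = -4685/4 (U = -1167 - (7/4 + 10/4) = -1167 - (7/4 + 10*(1/4)) = -1167 - (7/4 + 5/2) = -1167 - 1*17/4 = -1167 - 17/4 = -4685/4 ≈ -1171.3)
(g(-19/43) + U) + u = (39 - 4685/4) - 13504 = -4529/4 - 13504 = -58545/4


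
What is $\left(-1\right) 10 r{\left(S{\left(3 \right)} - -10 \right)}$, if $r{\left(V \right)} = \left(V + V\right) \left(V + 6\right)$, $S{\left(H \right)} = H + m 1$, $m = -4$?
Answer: $-2700$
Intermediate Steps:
$S{\left(H \right)} = -4 + H$ ($S{\left(H \right)} = H - 4 = -4 + H$)
$r{\left(V \right)} = 2 V \left(6 + V\right)$
$\left(-1\right) 10 r{\left(S{\left(3 \right)} - -10 \right)} = \left(-1\right) 10 \cdot 2 \left(\left(-4 + 3\right) - -10\right) \left(6 + \left(\left(-4 + 3\right) - -10\right)\right) = - 10 \cdot 2 \left(-1 + 10\right) \left(6 + \left(-1 + 10\right)\right) = - 10 \cdot 2 \cdot 9 \left(6 + 9\right) = - 10 \cdot 2 \cdot 9 \cdot 15 = \left(-10\right) 270 = -2700$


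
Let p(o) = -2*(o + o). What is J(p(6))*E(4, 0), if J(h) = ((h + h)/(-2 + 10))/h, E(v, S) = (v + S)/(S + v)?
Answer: 1/4 ≈ 0.25000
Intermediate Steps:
E(v, S) = 1 (E(v, S) = (S + v)/(S + v) = 1)
p(o) = -4*o
J(h) = 1/4 (J(h) = ((2*h)/8)/h = ((2*h)*(1/8))/h = (h/4)/h = 1/4)
J(p(6))*E(4, 0) = (1/4)*1 = 1/4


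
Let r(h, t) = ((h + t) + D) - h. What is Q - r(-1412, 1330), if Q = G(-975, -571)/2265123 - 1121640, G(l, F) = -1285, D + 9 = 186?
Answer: -2544066103366/2265123 ≈ -1.1231e+6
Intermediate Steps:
D = 177 (D = -9 + 186 = 177)
r(h, t) = 177 + t (r(h, t) = ((h + t) + 177) - h = (177 + h + t) - h = 177 + t)
Q = -2540652563005/2265123 (Q = -1285/2265123 - 1121640 = -2540652563005/2265123 ≈ -1.1216e+6)
Q - r(-1412, 1330) = -2540652563005/2265123 - (177 + 1330) = -2540652563005/2265123 - 1*1507 = -2540652563005/2265123 - 1507 = -2544066103366/2265123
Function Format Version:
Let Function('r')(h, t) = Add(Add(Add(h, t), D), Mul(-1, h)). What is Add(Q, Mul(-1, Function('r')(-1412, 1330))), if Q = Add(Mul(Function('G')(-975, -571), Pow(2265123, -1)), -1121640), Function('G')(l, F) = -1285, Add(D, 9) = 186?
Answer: Rational(-2544066103366, 2265123) ≈ -1.1231e+6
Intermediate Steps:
D = 177 (D = Add(-9, 186) = 177)
Function('r')(h, t) = Add(177, t) (Function('r')(h, t) = Add(Add(Add(h, t), 177), Mul(-1, h)) = Add(Add(177, h, t), Mul(-1, h)) = Add(177, t))
Q = Rational(-2540652563005, 2265123) (Q = Add(Mul(-1285, Pow(2265123, -1)), -1121640) = Add(Mul(-1285, Rational(1, 2265123)), -1121640) = Add(Rational(-1285, 2265123), -1121640) = Rational(-2540652563005, 2265123) ≈ -1.1216e+6)
Add(Q, Mul(-1, Function('r')(-1412, 1330))) = Add(Rational(-2540652563005, 2265123), Mul(-1, Add(177, 1330))) = Add(Rational(-2540652563005, 2265123), Mul(-1, 1507)) = Add(Rational(-2540652563005, 2265123), -1507) = Rational(-2544066103366, 2265123)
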